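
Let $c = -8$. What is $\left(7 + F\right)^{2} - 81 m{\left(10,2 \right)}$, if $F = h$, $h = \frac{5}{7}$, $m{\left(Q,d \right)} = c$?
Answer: $\frac{34668}{49} \approx 707.51$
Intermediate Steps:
$m{\left(Q,d \right)} = -8$
$h = \frac{5}{7}$ ($h = 5 \cdot \frac{1}{7} = \frac{5}{7} \approx 0.71429$)
$F = \frac{5}{7} \approx 0.71429$
$\left(7 + F\right)^{2} - 81 m{\left(10,2 \right)} = \left(7 + \frac{5}{7}\right)^{2} - -648 = \left(\frac{54}{7}\right)^{2} + 648 = \frac{2916}{49} + 648 = \frac{34668}{49}$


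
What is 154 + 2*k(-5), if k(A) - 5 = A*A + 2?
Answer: 218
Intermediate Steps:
k(A) = 7 + A² (k(A) = 5 + (A*A + 2) = 5 + (A² + 2) = 5 + (2 + A²) = 7 + A²)
154 + 2*k(-5) = 154 + 2*(7 + (-5)²) = 154 + 2*(7 + 25) = 154 + 2*32 = 154 + 64 = 218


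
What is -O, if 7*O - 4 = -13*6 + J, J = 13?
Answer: 61/7 ≈ 8.7143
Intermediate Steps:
O = -61/7 (O = 4/7 + (-13*6 + 13)/7 = 4/7 + (-78 + 13)/7 = 4/7 + (⅐)*(-65) = 4/7 - 65/7 = -61/7 ≈ -8.7143)
-O = -1*(-61/7) = 61/7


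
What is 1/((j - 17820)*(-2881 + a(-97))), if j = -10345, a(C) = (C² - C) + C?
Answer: -1/183861120 ≈ -5.4389e-9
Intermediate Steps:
a(C) = C²
1/((j - 17820)*(-2881 + a(-97))) = 1/((-10345 - 17820)*(-2881 + (-97)²)) = 1/(-28165*(-2881 + 9409)) = 1/(-28165*6528) = 1/(-183861120) = -1/183861120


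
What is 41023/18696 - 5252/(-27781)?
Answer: 95219335/39953352 ≈ 2.3833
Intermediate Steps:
41023/18696 - 5252/(-27781) = 41023*(1/18696) - 5252*(-1/27781) = 41023/18696 + 404/2137 = 95219335/39953352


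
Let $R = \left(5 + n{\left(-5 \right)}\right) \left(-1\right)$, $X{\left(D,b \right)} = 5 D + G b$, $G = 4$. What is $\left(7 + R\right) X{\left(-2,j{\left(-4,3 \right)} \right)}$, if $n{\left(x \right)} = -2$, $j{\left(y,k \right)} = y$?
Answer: $-104$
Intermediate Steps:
$X{\left(D,b \right)} = 4 b + 5 D$ ($X{\left(D,b \right)} = 5 D + 4 b = 4 b + 5 D$)
$R = -3$ ($R = \left(5 - 2\right) \left(-1\right) = 3 \left(-1\right) = -3$)
$\left(7 + R\right) X{\left(-2,j{\left(-4,3 \right)} \right)} = \left(7 - 3\right) \left(4 \left(-4\right) + 5 \left(-2\right)\right) = 4 \left(-16 - 10\right) = 4 \left(-26\right) = -104$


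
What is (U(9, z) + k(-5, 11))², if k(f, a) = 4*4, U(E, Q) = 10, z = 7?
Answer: 676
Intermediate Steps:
k(f, a) = 16
(U(9, z) + k(-5, 11))² = (10 + 16)² = 26² = 676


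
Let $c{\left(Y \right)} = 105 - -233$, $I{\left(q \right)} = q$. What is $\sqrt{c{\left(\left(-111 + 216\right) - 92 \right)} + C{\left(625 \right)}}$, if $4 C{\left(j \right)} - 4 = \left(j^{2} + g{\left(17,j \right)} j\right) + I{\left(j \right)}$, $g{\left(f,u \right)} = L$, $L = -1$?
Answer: $\frac{\sqrt{391981}}{2} \approx 313.04$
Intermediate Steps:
$g{\left(f,u \right)} = -1$
$C{\left(j \right)} = 1 + \frac{j^{2}}{4}$ ($C{\left(j \right)} = 1 + \frac{\left(j^{2} - j\right) + j}{4} = 1 + \frac{j^{2}}{4}$)
$c{\left(Y \right)} = 338$ ($c{\left(Y \right)} = 105 + 233 = 338$)
$\sqrt{c{\left(\left(-111 + 216\right) - 92 \right)} + C{\left(625 \right)}} = \sqrt{338 + \left(1 + \frac{625^{2}}{4}\right)} = \sqrt{338 + \left(1 + \frac{1}{4} \cdot 390625\right)} = \sqrt{338 + \left(1 + \frac{390625}{4}\right)} = \sqrt{338 + \frac{390629}{4}} = \sqrt{\frac{391981}{4}} = \frac{\sqrt{391981}}{2}$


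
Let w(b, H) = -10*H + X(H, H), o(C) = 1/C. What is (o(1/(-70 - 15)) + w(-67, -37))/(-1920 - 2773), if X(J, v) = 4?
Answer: -289/4693 ≈ -0.061581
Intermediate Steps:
w(b, H) = 4 - 10*H (w(b, H) = -10*H + 4 = 4 - 10*H)
(o(1/(-70 - 15)) + w(-67, -37))/(-1920 - 2773) = (1/(1/(-70 - 15)) + (4 - 10*(-37)))/(-1920 - 2773) = (1/(1/(-85)) + (4 + 370))/(-4693) = (1/(-1/85) + 374)*(-1/4693) = (-85 + 374)*(-1/4693) = 289*(-1/4693) = -289/4693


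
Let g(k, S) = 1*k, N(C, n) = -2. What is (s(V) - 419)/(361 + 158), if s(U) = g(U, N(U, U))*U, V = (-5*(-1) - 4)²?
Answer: -418/519 ≈ -0.80540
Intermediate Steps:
g(k, S) = k
V = 1 (V = (5 - 4)² = 1² = 1)
s(U) = U² (s(U) = U*U = U²)
(s(V) - 419)/(361 + 158) = (1² - 419)/(361 + 158) = (1 - 419)/519 = -418*1/519 = -418/519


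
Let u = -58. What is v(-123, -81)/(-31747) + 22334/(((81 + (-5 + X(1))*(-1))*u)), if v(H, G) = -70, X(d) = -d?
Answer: -354342139/80097681 ≈ -4.4239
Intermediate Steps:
v(-123, -81)/(-31747) + 22334/(((81 + (-5 + X(1))*(-1))*u)) = -70/(-31747) + 22334/(((81 + (-5 - 1*1)*(-1))*(-58))) = -70*(-1/31747) + 22334/(((81 + (-5 - 1)*(-1))*(-58))) = 70/31747 + 22334/(((81 - 6*(-1))*(-58))) = 70/31747 + 22334/(((81 + 6)*(-58))) = 70/31747 + 22334/((87*(-58))) = 70/31747 + 22334/(-5046) = 70/31747 + 22334*(-1/5046) = 70/31747 - 11167/2523 = -354342139/80097681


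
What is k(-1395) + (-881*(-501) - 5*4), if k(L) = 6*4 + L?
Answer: 439990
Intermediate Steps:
k(L) = 24 + L
k(-1395) + (-881*(-501) - 5*4) = (24 - 1395) + (-881*(-501) - 5*4) = -1371 + (441381 - 20) = -1371 + 441361 = 439990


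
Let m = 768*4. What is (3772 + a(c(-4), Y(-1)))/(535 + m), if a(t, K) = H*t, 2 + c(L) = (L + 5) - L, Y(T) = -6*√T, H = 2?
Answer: 3778/3607 ≈ 1.0474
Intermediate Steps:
m = 3072
c(L) = 3 (c(L) = -2 + ((L + 5) - L) = -2 + ((5 + L) - L) = -2 + 5 = 3)
a(t, K) = 2*t
(3772 + a(c(-4), Y(-1)))/(535 + m) = (3772 + 2*3)/(535 + 3072) = (3772 + 6)/3607 = 3778*(1/3607) = 3778/3607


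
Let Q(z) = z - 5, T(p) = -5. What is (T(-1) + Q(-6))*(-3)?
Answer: 48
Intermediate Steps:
Q(z) = -5 + z
(T(-1) + Q(-6))*(-3) = (-5 + (-5 - 6))*(-3) = (-5 - 11)*(-3) = -16*(-3) = 48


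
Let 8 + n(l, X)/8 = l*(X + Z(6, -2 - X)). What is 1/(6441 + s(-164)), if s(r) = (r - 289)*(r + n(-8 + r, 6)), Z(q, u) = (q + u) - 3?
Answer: 1/733053 ≈ 1.3642e-6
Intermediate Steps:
Z(q, u) = -3 + q + u
n(l, X) = -64 + 8*l (n(l, X) = -64 + 8*(l*(X + (-3 + 6 + (-2 - X)))) = -64 + 8*(l*(X + (1 - X))) = -64 + 8*(l*1) = -64 + 8*l)
s(r) = (-289 + r)*(-128 + 9*r) (s(r) = (r - 289)*(r + (-64 + 8*(-8 + r))) = (-289 + r)*(r + (-64 + (-64 + 8*r))) = (-289 + r)*(r + (-128 + 8*r)) = (-289 + r)*(-128 + 9*r))
1/(6441 + s(-164)) = 1/(6441 + (36992 - 2729*(-164) + 9*(-164)²)) = 1/(6441 + (36992 + 447556 + 9*26896)) = 1/(6441 + (36992 + 447556 + 242064)) = 1/(6441 + 726612) = 1/733053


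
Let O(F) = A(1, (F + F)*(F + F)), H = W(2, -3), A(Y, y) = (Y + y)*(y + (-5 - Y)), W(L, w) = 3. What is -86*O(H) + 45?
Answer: -95415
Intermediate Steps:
A(Y, y) = (Y + y)*(-5 + y - Y)
H = 3
O(F) = -6 - 20*F**2 + 16*F**4 (O(F) = ((F + F)*(F + F))**2 - 1*1**2 - 5*1 - 5*(F + F)*(F + F) = ((2*F)*(2*F))**2 - 1*1 - 5 - 5*2*F*2*F = (4*F**2)**2 - 1 - 5 - 20*F**2 = 16*F**4 - 1 - 5 - 20*F**2 = -6 - 20*F**2 + 16*F**4)
-86*O(H) + 45 = -86*(-6 - 20*3**2 + 16*3**4) + 45 = -86*(-6 - 20*9 + 16*81) + 45 = -86*(-6 - 180 + 1296) + 45 = -86*1110 + 45 = -95460 + 45 = -95415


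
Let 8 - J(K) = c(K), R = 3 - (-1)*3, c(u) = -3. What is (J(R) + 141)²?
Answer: 23104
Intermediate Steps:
R = 6 (R = 3 - 1*(-3) = 3 + 3 = 6)
J(K) = 11 (J(K) = 8 - 1*(-3) = 8 + 3 = 11)
(J(R) + 141)² = (11 + 141)² = 152² = 23104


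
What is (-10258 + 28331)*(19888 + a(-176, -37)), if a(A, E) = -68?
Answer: 358206860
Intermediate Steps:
(-10258 + 28331)*(19888 + a(-176, -37)) = (-10258 + 28331)*(19888 - 68) = 18073*19820 = 358206860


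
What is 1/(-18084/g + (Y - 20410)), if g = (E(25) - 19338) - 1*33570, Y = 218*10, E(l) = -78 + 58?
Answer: -13232/241214839 ≈ -5.4856e-5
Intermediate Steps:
E(l) = -20
Y = 2180
g = -52928 (g = (-20 - 19338) - 1*33570 = -19358 - 33570 = -52928)
1/(-18084/g + (Y - 20410)) = 1/(-18084/(-52928) + (2180 - 20410)) = 1/(-18084*(-1/52928) - 18230) = 1/(4521/13232 - 18230) = 1/(-241214839/13232) = -13232/241214839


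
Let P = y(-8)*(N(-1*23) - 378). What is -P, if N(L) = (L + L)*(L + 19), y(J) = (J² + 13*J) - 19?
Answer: -11446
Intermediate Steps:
y(J) = -19 + J² + 13*J
N(L) = 2*L*(19 + L) (N(L) = (2*L)*(19 + L) = 2*L*(19 + L))
P = 11446 (P = (-19 + (-8)² + 13*(-8))*(2*(-1*23)*(19 - 1*23) - 378) = (-19 + 64 - 104)*(2*(-23)*(19 - 23) - 378) = -59*(2*(-23)*(-4) - 378) = -59*(184 - 378) = -59*(-194) = 11446)
-P = -1*11446 = -11446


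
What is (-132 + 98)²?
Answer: 1156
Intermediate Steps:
(-132 + 98)² = (-34)² = 1156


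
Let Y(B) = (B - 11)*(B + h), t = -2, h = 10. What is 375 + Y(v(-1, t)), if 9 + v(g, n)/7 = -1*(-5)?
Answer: 1077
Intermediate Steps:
v(g, n) = -28 (v(g, n) = -63 + 7*(-1*(-5)) = -63 + 7*5 = -63 + 35 = -28)
Y(B) = (-11 + B)*(10 + B) (Y(B) = (B - 11)*(B + 10) = (-11 + B)*(10 + B))
375 + Y(v(-1, t)) = 375 + (-110 + (-28)² - 1*(-28)) = 375 + (-110 + 784 + 28) = 375 + 702 = 1077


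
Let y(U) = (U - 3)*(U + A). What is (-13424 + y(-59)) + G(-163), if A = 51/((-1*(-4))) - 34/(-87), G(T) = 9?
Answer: -1839481/174 ≈ -10572.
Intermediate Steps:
A = 4573/348 (A = 51/4 - 34*(-1/87) = 51*(1/4) + 34/87 = 51/4 + 34/87 = 4573/348 ≈ 13.141)
y(U) = (-3 + U)*(4573/348 + U) (y(U) = (U - 3)*(U + 4573/348) = (-3 + U)*(4573/348 + U))
(-13424 + y(-59)) + G(-163) = (-13424 + (-4573/116 + (-59)**2 + (3529/348)*(-59))) + 9 = (-13424 + (-4573/116 + 3481 - 208211/348)) + 9 = (-13424 + 494729/174) + 9 = -1841047/174 + 9 = -1839481/174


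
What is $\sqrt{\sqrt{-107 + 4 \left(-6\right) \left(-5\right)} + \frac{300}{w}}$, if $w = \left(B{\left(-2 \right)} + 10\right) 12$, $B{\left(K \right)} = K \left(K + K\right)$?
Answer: $\frac{\sqrt{50 + 36 \sqrt{13}}}{6} \approx 2.2348$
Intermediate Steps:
$B{\left(K \right)} = 2 K^{2}$ ($B{\left(K \right)} = K 2 K = 2 K^{2}$)
$w = 216$ ($w = \left(2 \left(-2\right)^{2} + 10\right) 12 = \left(2 \cdot 4 + 10\right) 12 = \left(8 + 10\right) 12 = 18 \cdot 12 = 216$)
$\sqrt{\sqrt{-107 + 4 \left(-6\right) \left(-5\right)} + \frac{300}{w}} = \sqrt{\sqrt{-107 + 4 \left(-6\right) \left(-5\right)} + \frac{300}{216}} = \sqrt{\sqrt{-107 - -120} + 300 \cdot \frac{1}{216}} = \sqrt{\sqrt{-107 + 120} + \frac{25}{18}} = \sqrt{\sqrt{13} + \frac{25}{18}} = \sqrt{\frac{25}{18} + \sqrt{13}}$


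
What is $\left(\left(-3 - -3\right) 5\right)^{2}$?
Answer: $0$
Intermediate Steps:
$\left(\left(-3 - -3\right) 5\right)^{2} = \left(\left(-3 + 3\right) 5\right)^{2} = \left(0 \cdot 5\right)^{2} = 0^{2} = 0$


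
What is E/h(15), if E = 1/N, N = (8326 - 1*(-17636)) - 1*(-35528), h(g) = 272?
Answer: 1/16725280 ≈ 5.9790e-8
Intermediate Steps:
N = 61490 (N = (8326 + 17636) + 35528 = 25962 + 35528 = 61490)
E = 1/61490 ≈ 1.6263e-5
E/h(15) = (1/61490)/272 = (1/61490)*(1/272) = 1/16725280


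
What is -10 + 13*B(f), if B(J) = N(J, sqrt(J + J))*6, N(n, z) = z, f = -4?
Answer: -10 + 156*I*sqrt(2) ≈ -10.0 + 220.62*I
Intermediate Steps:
B(J) = 6*sqrt(2)*sqrt(J) (B(J) = sqrt(J + J)*6 = sqrt(2*J)*6 = (sqrt(2)*sqrt(J))*6 = 6*sqrt(2)*sqrt(J))
-10 + 13*B(f) = -10 + 13*(6*sqrt(2)*sqrt(-4)) = -10 + 13*(6*sqrt(2)*(2*I)) = -10 + 13*(12*I*sqrt(2)) = -10 + 156*I*sqrt(2)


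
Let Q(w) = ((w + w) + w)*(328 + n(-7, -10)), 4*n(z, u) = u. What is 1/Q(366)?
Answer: 1/357399 ≈ 2.7980e-6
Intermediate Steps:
n(z, u) = u/4
Q(w) = 1953*w/2 (Q(w) = ((w + w) + w)*(328 + (¼)*(-10)) = (2*w + w)*(328 - 5/2) = (3*w)*(651/2) = 1953*w/2)
1/Q(366) = 1/((1953/2)*366) = 1/357399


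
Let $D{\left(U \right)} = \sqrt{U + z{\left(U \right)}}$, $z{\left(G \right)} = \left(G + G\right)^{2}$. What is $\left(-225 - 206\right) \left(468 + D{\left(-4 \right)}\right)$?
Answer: $-201708 - 862 \sqrt{15} \approx -2.0505 \cdot 10^{5}$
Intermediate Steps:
$z{\left(G \right)} = 4 G^{2}$ ($z{\left(G \right)} = \left(2 G\right)^{2} = 4 G^{2}$)
$D{\left(U \right)} = \sqrt{U + 4 U^{2}}$
$\left(-225 - 206\right) \left(468 + D{\left(-4 \right)}\right) = \left(-225 - 206\right) \left(468 + \sqrt{- 4 \left(1 + 4 \left(-4\right)\right)}\right) = - 431 \left(468 + \sqrt{- 4 \left(1 - 16\right)}\right) = - 431 \left(468 + \sqrt{\left(-4\right) \left(-15\right)}\right) = - 431 \left(468 + \sqrt{60}\right) = - 431 \left(468 + 2 \sqrt{15}\right) = -201708 - 862 \sqrt{15}$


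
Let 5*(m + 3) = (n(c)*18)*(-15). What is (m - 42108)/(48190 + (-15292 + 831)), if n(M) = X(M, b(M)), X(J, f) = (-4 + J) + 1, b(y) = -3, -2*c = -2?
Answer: -14001/11243 ≈ -1.2453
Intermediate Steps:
c = 1 (c = -½*(-2) = 1)
X(J, f) = -3 + J
n(M) = -3 + M
m = 105 (m = -3 + (((-3 + 1)*18)*(-15))/5 = -3 + (-2*18*(-15))/5 = -3 + (-36*(-15))/5 = -3 + (⅕)*540 = -3 + 108 = 105)
(m - 42108)/(48190 + (-15292 + 831)) = (105 - 42108)/(48190 + (-15292 + 831)) = -42003/(48190 - 14461) = -42003/33729 = -42003*1/33729 = -14001/11243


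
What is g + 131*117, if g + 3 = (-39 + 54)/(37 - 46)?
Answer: 45967/3 ≈ 15322.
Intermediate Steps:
g = -14/3 (g = -3 + (-39 + 54)/(37 - 46) = -3 + 15/(-9) = -3 + 15*(-1/9) = -3 - 5/3 = -14/3 ≈ -4.6667)
g + 131*117 = -14/3 + 131*117 = -14/3 + 15327 = 45967/3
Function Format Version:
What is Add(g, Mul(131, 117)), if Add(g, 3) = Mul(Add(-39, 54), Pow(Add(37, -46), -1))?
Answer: Rational(45967, 3) ≈ 15322.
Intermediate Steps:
g = Rational(-14, 3) (g = Add(-3, Mul(Add(-39, 54), Pow(Add(37, -46), -1))) = Add(-3, Mul(15, Pow(-9, -1))) = Add(-3, Mul(15, Rational(-1, 9))) = Add(-3, Rational(-5, 3)) = Rational(-14, 3) ≈ -4.6667)
Add(g, Mul(131, 117)) = Add(Rational(-14, 3), Mul(131, 117)) = Add(Rational(-14, 3), 15327) = Rational(45967, 3)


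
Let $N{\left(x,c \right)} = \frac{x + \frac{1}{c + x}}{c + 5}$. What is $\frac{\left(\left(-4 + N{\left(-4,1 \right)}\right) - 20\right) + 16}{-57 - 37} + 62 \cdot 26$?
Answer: $\frac{2727661}{1692} \approx 1612.1$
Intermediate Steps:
$N{\left(x,c \right)} = \frac{x + \frac{1}{c + x}}{5 + c}$
$\frac{\left(\left(-4 + N{\left(-4,1 \right)}\right) - 20\right) + 16}{-57 - 37} + 62 \cdot 26 = \frac{\left(\left(-4 + \frac{1 + \left(-4\right)^{2} + 1 \left(-4\right)}{1^{2} + 5 \cdot 1 + 5 \left(-4\right) + 1 \left(-4\right)}\right) - 20\right) + 16}{-57 - 37} + 62 \cdot 26 = \frac{\left(\left(-4 + \frac{1 + 16 - 4}{1 + 5 - 20 - 4}\right) - 20\right) + 16}{-94} + 1612 = \left(\left(\left(-4 + \frac{1}{-18} \cdot 13\right) - 20\right) + 16\right) \left(- \frac{1}{94}\right) + 1612 = \left(\left(\left(-4 - \frac{13}{18}\right) - 20\right) + 16\right) \left(- \frac{1}{94}\right) + 1612 = \left(\left(- \frac{85}{18} - 20\right) + 16\right) \left(- \frac{1}{94}\right) + 1612 = \left(- \frac{445}{18} + 16\right) \left(- \frac{1}{94}\right) + 1612 = \left(- \frac{157}{18}\right) \left(- \frac{1}{94}\right) + 1612 = \frac{157}{1692} + 1612 = \frac{2727661}{1692}$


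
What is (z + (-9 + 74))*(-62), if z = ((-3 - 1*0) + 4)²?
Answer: -4092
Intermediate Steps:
z = 1 (z = ((-3 + 0) + 4)² = (-3 + 4)² = 1² = 1)
(z + (-9 + 74))*(-62) = (1 + (-9 + 74))*(-62) = (1 + 65)*(-62) = 66*(-62) = -4092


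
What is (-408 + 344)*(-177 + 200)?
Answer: -1472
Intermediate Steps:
(-408 + 344)*(-177 + 200) = -64*23 = -1472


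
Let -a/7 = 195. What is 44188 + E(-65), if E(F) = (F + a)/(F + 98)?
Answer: 132434/3 ≈ 44145.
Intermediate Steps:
a = -1365 (a = -7*195 = -1365)
E(F) = (-1365 + F)/(98 + F) (E(F) = (F - 1365)/(F + 98) = (-1365 + F)/(98 + F))
44188 + E(-65) = 44188 + (-1365 - 65)/(98 - 65) = 44188 - 1430/33 = 44188 + (1/33)*(-1430) = 44188 - 130/3 = 132434/3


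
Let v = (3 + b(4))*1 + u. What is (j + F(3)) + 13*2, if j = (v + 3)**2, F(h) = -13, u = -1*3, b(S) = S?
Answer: 62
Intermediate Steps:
u = -3
v = 4 (v = (3 + 4)*1 - 3 = 7*1 - 3 = 7 - 3 = 4)
j = 49 (j = (4 + 3)**2 = 7**2 = 49)
(j + F(3)) + 13*2 = (49 - 13) + 13*2 = 36 + 26 = 62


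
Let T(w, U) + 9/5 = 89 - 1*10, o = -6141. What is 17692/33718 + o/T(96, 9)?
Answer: -514241039/6507574 ≈ -79.022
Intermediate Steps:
T(w, U) = 386/5 (T(w, U) = -9/5 + (89 - 1*10) = -9/5 + (89 - 10) = -9/5 + 79 = 386/5)
17692/33718 + o/T(96, 9) = 17692/33718 - 6141/386/5 = 17692*(1/33718) - 6141*5/386 = 8846/16859 - 30705/386 = -514241039/6507574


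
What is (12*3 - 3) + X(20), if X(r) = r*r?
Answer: 433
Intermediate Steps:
X(r) = r²
(12*3 - 3) + X(20) = (12*3 - 3) + 20² = (36 - 3) + 400 = 33 + 400 = 433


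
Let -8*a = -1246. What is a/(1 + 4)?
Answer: 623/20 ≈ 31.150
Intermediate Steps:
a = 623/4 (a = -⅛*(-1246) = 623/4 ≈ 155.75)
a/(1 + 4) = 623/(4*(1 + 4)) = (623/4)/5 = (623/4)*(⅕) = 623/20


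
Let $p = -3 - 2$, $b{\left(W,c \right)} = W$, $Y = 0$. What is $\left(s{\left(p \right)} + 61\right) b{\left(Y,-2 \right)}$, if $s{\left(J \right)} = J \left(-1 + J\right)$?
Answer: $0$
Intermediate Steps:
$p = -5$
$\left(s{\left(p \right)} + 61\right) b{\left(Y,-2 \right)} = \left(- 5 \left(-1 - 5\right) + 61\right) 0 = \left(\left(-5\right) \left(-6\right) + 61\right) 0 = \left(30 + 61\right) 0 = 91 \cdot 0 = 0$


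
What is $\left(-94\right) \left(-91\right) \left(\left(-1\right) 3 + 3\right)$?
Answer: $0$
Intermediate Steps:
$\left(-94\right) \left(-91\right) \left(\left(-1\right) 3 + 3\right) = 8554 \left(-3 + 3\right) = 8554 \cdot 0 = 0$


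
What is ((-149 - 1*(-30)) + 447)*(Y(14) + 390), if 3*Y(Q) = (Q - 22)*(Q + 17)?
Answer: 302416/3 ≈ 1.0081e+5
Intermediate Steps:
Y(Q) = (-22 + Q)*(17 + Q)/3 (Y(Q) = ((Q - 22)*(Q + 17))/3 = ((-22 + Q)*(17 + Q))/3 = (-22 + Q)*(17 + Q)/3)
((-149 - 1*(-30)) + 447)*(Y(14) + 390) = ((-149 - 1*(-30)) + 447)*((-374/3 - 5/3*14 + (⅓)*14²) + 390) = ((-149 + 30) + 447)*((-374/3 - 70/3 + (⅓)*196) + 390) = (-119 + 447)*((-374/3 - 70/3 + 196/3) + 390) = 328*(-248/3 + 390) = 328*(922/3) = 302416/3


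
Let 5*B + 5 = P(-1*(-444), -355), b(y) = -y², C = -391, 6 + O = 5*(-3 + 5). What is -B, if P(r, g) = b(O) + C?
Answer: 412/5 ≈ 82.400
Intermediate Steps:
O = 4 (O = -6 + 5*(-3 + 5) = -6 + 5*2 = -6 + 10 = 4)
P(r, g) = -407 (P(r, g) = -1*4² - 391 = -1*16 - 391 = -16 - 391 = -407)
B = -412/5 (B = -1 + (⅕)*(-407) = -1 - 407/5 = -412/5 ≈ -82.400)
-B = -1*(-412/5) = 412/5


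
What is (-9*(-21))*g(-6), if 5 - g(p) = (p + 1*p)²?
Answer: -26271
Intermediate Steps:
g(p) = 5 - 4*p² (g(p) = 5 - (p + 1*p)² = 5 - (p + p)² = 5 - (2*p)² = 5 - 4*p²)
(-9*(-21))*g(-6) = (-9*(-21))*(5 - 4*(-6)²) = 189*(5 - 4*36) = 189*(5 - 144) = 189*(-139) = -26271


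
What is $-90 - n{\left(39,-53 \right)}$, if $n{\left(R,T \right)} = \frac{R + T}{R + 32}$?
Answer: $- \frac{6376}{71} \approx -89.803$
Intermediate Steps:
$n{\left(R,T \right)} = \frac{R + T}{32 + R}$
$-90 - n{\left(39,-53 \right)} = -90 - \frac{39 - 53}{32 + 39} = -90 - \frac{1}{71} \left(-14\right) = -90 - - \frac{14}{71} = -90 + \frac{14}{71} = - \frac{6376}{71}$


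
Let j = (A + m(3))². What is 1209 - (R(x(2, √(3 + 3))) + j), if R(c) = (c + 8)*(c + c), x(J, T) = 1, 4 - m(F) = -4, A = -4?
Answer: 1175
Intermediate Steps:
m(F) = 8 (m(F) = 4 - 1*(-4) = 4 + 4 = 8)
R(c) = 2*c*(8 + c) (R(c) = (8 + c)*(2*c) = 2*c*(8 + c))
j = 16 (j = (-4 + 8)² = 4² = 16)
1209 - (R(x(2, √(3 + 3))) + j) = 1209 - (2*1*(8 + 1) + 16) = 1209 - (2*1*9 + 16) = 1209 - (18 + 16) = 1209 - 1*34 = 1209 - 34 = 1175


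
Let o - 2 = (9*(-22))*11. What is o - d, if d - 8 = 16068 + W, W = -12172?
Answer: -6080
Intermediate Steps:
o = -2176 (o = 2 + (9*(-22))*11 = 2 - 198*11 = 2 - 2178 = -2176)
d = 3904 (d = 8 + (16068 - 12172) = 8 + 3896 = 3904)
o - d = -2176 - 1*3904 = -2176 - 3904 = -6080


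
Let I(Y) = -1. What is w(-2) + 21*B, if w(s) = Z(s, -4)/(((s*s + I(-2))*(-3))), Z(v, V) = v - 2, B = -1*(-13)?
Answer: 2461/9 ≈ 273.44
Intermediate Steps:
B = 13
Z(v, V) = -2 + v
w(s) = (-2 + s)/(3 - 3*s**2) (w(s) = (-2 + s)/(((s*s - 1)*(-3))) = (-2 + s)/(((s**2 - 1)*(-3))) = (-2 + s)/(((-1 + s**2)*(-3))) = (-2 + s)/(3 - 3*s**2))
w(-2) + 21*B = (2 - 1*(-2))/(3*(-1 + (-2)**2)) + 21*13 = (2 + 2)/(3*(-1 + 4)) + 273 = (1/3)*4/3 + 273 = (1/3)*(1/3)*4 + 273 = 4/9 + 273 = 2461/9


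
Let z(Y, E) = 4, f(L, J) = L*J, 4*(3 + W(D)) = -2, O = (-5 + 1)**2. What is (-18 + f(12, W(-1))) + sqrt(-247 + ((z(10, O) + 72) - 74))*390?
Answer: -60 + 2730*I*sqrt(5) ≈ -60.0 + 6104.5*I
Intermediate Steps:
O = 16 (O = (-4)**2 = 16)
W(D) = -7/2 (W(D) = -3 + (1/4)*(-2) = -3 - 1/2 = -7/2)
f(L, J) = J*L
(-18 + f(12, W(-1))) + sqrt(-247 + ((z(10, O) + 72) - 74))*390 = (-18 - 7/2*12) + sqrt(-247 + ((4 + 72) - 74))*390 = (-18 - 42) + sqrt(-247 + (76 - 74))*390 = -60 + sqrt(-247 + 2)*390 = -60 + sqrt(-245)*390 = -60 + (7*I*sqrt(5))*390 = -60 + 2730*I*sqrt(5)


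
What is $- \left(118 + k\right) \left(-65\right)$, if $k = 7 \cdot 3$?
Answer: $9035$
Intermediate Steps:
$k = 21$
$- \left(118 + k\right) \left(-65\right) = - \left(118 + 21\right) \left(-65\right) = - 139 \left(-65\right) = \left(-1\right) \left(-9035\right) = 9035$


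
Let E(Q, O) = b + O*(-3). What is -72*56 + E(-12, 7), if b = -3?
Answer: -4056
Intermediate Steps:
E(Q, O) = -3 - 3*O (E(Q, O) = -3 + O*(-3) = -3 - 3*O)
-72*56 + E(-12, 7) = -72*56 + (-3 - 3*7) = -4032 + (-3 - 21) = -4032 - 24 = -4056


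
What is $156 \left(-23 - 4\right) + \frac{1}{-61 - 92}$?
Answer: $- \frac{644437}{153} \approx -4212.0$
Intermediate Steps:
$156 \left(-23 - 4\right) + \frac{1}{-61 - 92} = 156 \left(-23 - 4\right) + \frac{1}{-153} = 156 \left(-27\right) - \frac{1}{153} = -4212 - \frac{1}{153} = - \frac{644437}{153}$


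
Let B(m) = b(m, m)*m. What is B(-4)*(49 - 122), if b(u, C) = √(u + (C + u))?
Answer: 584*I*√3 ≈ 1011.5*I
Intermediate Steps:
b(u, C) = √(C + 2*u)
B(m) = √3*m^(3/2) (B(m) = √(m + 2*m)*m = √(3*m)*m = (√3*√m)*m = √3*m^(3/2))
B(-4)*(49 - 122) = (√3*(-4)^(3/2))*(49 - 122) = (√3*(-8*I))*(-73) = -8*I*√3*(-73) = 584*I*√3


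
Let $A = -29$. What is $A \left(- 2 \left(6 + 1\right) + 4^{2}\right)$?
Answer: $-58$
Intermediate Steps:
$A \left(- 2 \left(6 + 1\right) + 4^{2}\right) = - 29 \left(- 2 \left(6 + 1\right) + 4^{2}\right) = - 29 \left(\left(-2\right) 7 + 16\right) = - 29 \left(-14 + 16\right) = \left(-29\right) 2 = -58$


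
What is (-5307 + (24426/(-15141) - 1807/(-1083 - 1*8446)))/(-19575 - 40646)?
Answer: 19638253010/222784638671 ≈ 0.088149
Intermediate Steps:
(-5307 + (24426/(-15141) - 1807/(-1083 - 1*8446)))/(-19575 - 40646) = (-5307 + (24426*(-1/15141) - 1807/(-1083 - 8446)))/(-60221) = (-5307 + (-8142/5047 - 1807/(-9529)))*(-1/60221) = (-5307 + (-8142/5047 - 1807*(-1/9529)))*(-1/60221) = (-5307 + (-8142/5047 + 139/733))*(-1/60221) = (-5307 - 5266553/3699451)*(-1/60221) = -19638253010/3699451*(-1/60221) = 19638253010/222784638671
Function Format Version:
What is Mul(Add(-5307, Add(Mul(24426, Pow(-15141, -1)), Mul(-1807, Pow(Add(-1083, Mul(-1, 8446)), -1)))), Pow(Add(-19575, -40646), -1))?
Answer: Rational(19638253010, 222784638671) ≈ 0.088149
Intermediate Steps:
Mul(Add(-5307, Add(Mul(24426, Pow(-15141, -1)), Mul(-1807, Pow(Add(-1083, Mul(-1, 8446)), -1)))), Pow(Add(-19575, -40646), -1)) = Mul(Add(-5307, Add(Mul(24426, Rational(-1, 15141)), Mul(-1807, Pow(Add(-1083, -8446), -1)))), Pow(-60221, -1)) = Mul(Add(-5307, Add(Rational(-8142, 5047), Mul(-1807, Pow(-9529, -1)))), Rational(-1, 60221)) = Mul(Add(-5307, Add(Rational(-8142, 5047), Mul(-1807, Rational(-1, 9529)))), Rational(-1, 60221)) = Mul(Add(-5307, Add(Rational(-8142, 5047), Rational(139, 733))), Rational(-1, 60221)) = Mul(Add(-5307, Rational(-5266553, 3699451)), Rational(-1, 60221)) = Mul(Rational(-19638253010, 3699451), Rational(-1, 60221)) = Rational(19638253010, 222784638671)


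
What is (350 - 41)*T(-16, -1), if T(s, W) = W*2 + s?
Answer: -5562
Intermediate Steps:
T(s, W) = s + 2*W (T(s, W) = 2*W + s = s + 2*W)
(350 - 41)*T(-16, -1) = (350 - 41)*(-16 + 2*(-1)) = 309*(-16 - 2) = 309*(-18) = -5562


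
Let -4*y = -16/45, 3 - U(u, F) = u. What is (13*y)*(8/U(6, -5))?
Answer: -416/135 ≈ -3.0815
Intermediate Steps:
U(u, F) = 3 - u
y = 4/45 (y = -(-4)/45 = -1/4*(-16/45) = 4/45 ≈ 0.088889)
(13*y)*(8/U(6, -5)) = (13*(4/45))*(8/(3 - 1*6)) = 52*(8/(3 - 6))/45 = 52*(8/(-3))/45 = 52*(8*(-1/3))/45 = (52/45)*(-8/3) = -416/135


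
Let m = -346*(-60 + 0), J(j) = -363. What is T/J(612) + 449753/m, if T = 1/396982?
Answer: 3600634215341/166200484120 ≈ 21.664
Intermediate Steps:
m = 20760 (m = -346*(-60) = 20760)
T = 1/396982 ≈ 2.5190e-6
T/J(612) + 449753/m = (1/396982)/(-363) + 449753/20760 = (1/396982)*(-1/363) + 449753*(1/20760) = -1/144104466 + 449753/20760 = 3600634215341/166200484120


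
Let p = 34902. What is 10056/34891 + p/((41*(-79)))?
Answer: -28907178/2756389 ≈ -10.487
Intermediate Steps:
10056/34891 + p/((41*(-79))) = 10056/34891 + 34902/((41*(-79))) = 10056*(1/34891) + 34902/(-3239) = 10056/34891 + 34902*(-1/3239) = 10056/34891 - 34902/3239 = -28907178/2756389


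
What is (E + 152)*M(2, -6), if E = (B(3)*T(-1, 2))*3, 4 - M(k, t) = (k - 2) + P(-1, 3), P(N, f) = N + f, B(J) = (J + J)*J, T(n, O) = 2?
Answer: 520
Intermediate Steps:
B(J) = 2*J**2 (B(J) = (2*J)*J = 2*J**2)
M(k, t) = 4 - k (M(k, t) = 4 - ((k - 2) + (-1 + 3)) = 4 - ((-2 + k) + 2) = 4 - k)
E = 108 (E = ((2*3**2)*2)*3 = ((2*9)*2)*3 = (18*2)*3 = 36*3 = 108)
(E + 152)*M(2, -6) = (108 + 152)*(4 - 1*2) = 260*(4 - 2) = 260*2 = 520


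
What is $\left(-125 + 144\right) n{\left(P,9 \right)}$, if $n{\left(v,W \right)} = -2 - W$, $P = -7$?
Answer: $-209$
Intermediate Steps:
$\left(-125 + 144\right) n{\left(P,9 \right)} = \left(-125 + 144\right) \left(-2 - 9\right) = 19 \left(-2 - 9\right) = 19 \left(-11\right) = -209$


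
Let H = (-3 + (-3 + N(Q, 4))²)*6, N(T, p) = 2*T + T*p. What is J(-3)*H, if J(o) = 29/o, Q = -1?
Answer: -4524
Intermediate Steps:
H = 468 (H = (-3 + (-3 - (2 + 4))²)*6 = (-3 + (-3 - 1*6)²)*6 = (-3 + (-3 - 6)²)*6 = (-3 + (-9)²)*6 = (-3 + 81)*6 = 78*6 = 468)
J(-3)*H = (29/(-3))*468 = (29*(-⅓))*468 = -29/3*468 = -4524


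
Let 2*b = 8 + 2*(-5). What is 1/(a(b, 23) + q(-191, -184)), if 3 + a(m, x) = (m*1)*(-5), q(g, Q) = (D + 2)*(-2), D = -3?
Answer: 1/4 ≈ 0.25000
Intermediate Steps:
q(g, Q) = 2 (q(g, Q) = (-3 + 2)*(-2) = -1*(-2) = 2)
b = -1 (b = (8 + 2*(-5))/2 = (8 - 10)/2 = (1/2)*(-2) = -1)
a(m, x) = -3 - 5*m (a(m, x) = -3 + (m*1)*(-5) = -3 + m*(-5) = -3 - 5*m)
1/(a(b, 23) + q(-191, -184)) = 1/((-3 - 5*(-1)) + 2) = 1/((-3 + 5) + 2) = 1/(2 + 2) = 1/4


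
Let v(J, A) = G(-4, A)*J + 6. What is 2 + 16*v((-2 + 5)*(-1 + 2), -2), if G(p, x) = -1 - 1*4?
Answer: -142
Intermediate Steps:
G(p, x) = -5 (G(p, x) = -1 - 4 = -5)
v(J, A) = 6 - 5*J (v(J, A) = -5*J + 6 = 6 - 5*J)
2 + 16*v((-2 + 5)*(-1 + 2), -2) = 2 + 16*(6 - 5*(-2 + 5)*(-1 + 2)) = 2 + 16*(6 - 15) = 2 + 16*(-9) = 2 - 144 = -142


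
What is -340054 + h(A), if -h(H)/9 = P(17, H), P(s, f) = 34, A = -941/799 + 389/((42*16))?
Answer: -340360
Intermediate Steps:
A = -321541/536928 (A = -941*1/799 + 389/672 = -941/799 + 389*(1/672) = -941/799 + 389/672 = -321541/536928 ≈ -0.59885)
h(H) = -306 (h(H) = -9*34 = -306)
-340054 + h(A) = -340054 - 306 = -340360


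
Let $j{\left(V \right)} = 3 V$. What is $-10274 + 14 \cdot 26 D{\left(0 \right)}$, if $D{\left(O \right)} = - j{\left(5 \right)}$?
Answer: $-15734$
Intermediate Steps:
$D{\left(O \right)} = -15$ ($D{\left(O \right)} = - 3 \cdot 5 = \left(-1\right) 15 = -15$)
$-10274 + 14 \cdot 26 D{\left(0 \right)} = -10274 + 14 \cdot 26 \left(-15\right) = -10274 + 364 \left(-15\right) = -10274 - 5460 = -15734$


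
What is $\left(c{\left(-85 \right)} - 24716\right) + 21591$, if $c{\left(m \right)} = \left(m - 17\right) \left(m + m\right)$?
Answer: $14215$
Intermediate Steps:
$c{\left(m \right)} = 2 m \left(-17 + m\right)$ ($c{\left(m \right)} = \left(-17 + m\right) 2 m = 2 m \left(-17 + m\right)$)
$\left(c{\left(-85 \right)} - 24716\right) + 21591 = \left(2 \left(-85\right) \left(-17 - 85\right) - 24716\right) + 21591 = \left(2 \left(-85\right) \left(-102\right) - 24716\right) + 21591 = \left(17340 - 24716\right) + 21591 = -7376 + 21591 = 14215$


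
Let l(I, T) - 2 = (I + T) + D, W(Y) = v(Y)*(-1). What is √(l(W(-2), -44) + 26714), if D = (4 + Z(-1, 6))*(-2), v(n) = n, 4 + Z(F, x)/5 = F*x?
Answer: 3*√2974 ≈ 163.60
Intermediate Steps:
Z(F, x) = -20 + 5*F*x (Z(F, x) = -20 + 5*(F*x) = -20 + 5*F*x)
W(Y) = -Y (W(Y) = Y*(-1) = -Y)
D = 92 (D = (4 + (-20 + 5*(-1)*6))*(-2) = (4 + (-20 - 30))*(-2) = (4 - 50)*(-2) = -46*(-2) = 92)
l(I, T) = 94 + I + T (l(I, T) = 2 + ((I + T) + 92) = 2 + (92 + I + T) = 94 + I + T)
√(l(W(-2), -44) + 26714) = √((94 - 1*(-2) - 44) + 26714) = √((94 + 2 - 44) + 26714) = √(52 + 26714) = √26766 = 3*√2974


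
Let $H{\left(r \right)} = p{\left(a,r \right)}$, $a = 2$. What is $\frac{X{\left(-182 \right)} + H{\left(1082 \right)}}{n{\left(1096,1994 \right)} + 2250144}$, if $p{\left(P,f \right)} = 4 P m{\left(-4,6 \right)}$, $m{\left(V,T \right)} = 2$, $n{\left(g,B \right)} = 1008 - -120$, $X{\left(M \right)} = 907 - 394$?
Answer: $\frac{529}{2251272} \approx 0.00023498$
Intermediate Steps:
$X{\left(M \right)} = 513$
$n{\left(g,B \right)} = 1128$ ($n{\left(g,B \right)} = 1008 + 120 = 1128$)
$p{\left(P,f \right)} = 8 P$ ($p{\left(P,f \right)} = 4 P 2 = 8 P$)
$H{\left(r \right)} = 16$ ($H{\left(r \right)} = 8 \cdot 2 = 16$)
$\frac{X{\left(-182 \right)} + H{\left(1082 \right)}}{n{\left(1096,1994 \right)} + 2250144} = \frac{513 + 16}{1128 + 2250144} = \frac{529}{2251272}$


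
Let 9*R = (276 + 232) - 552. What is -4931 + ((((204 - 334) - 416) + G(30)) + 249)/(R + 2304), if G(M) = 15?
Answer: -51017395/10346 ≈ -4931.1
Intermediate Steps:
R = -44/9 (R = ((276 + 232) - 552)/9 = (508 - 552)/9 = (⅑)*(-44) = -44/9 ≈ -4.8889)
-4931 + ((((204 - 334) - 416) + G(30)) + 249)/(R + 2304) = -4931 + ((((204 - 334) - 416) + 15) + 249)/(-44/9 + 2304) = -4931 + (((-130 - 416) + 15) + 249)/(20692/9) = -4931 + ((-546 + 15) + 249)*(9/20692) = -4931 + (-531 + 249)*(9/20692) = -4931 - 282*9/20692 = -4931 - 1269/10346 = -51017395/10346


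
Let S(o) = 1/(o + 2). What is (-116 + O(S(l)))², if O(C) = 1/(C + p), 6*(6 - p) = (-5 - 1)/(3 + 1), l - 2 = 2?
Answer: 79566400/5929 ≈ 13420.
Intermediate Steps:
l = 4 (l = 2 + 2 = 4)
S(o) = 1/(2 + o)
p = 25/4 (p = 6 - (-5 - 1)/(6*(3 + 1)) = 6 - (-1)/4 = 6 - ⅙*(-3/2) = 6 + ¼ = 25/4 ≈ 6.2500)
O(C) = 1/(25/4 + C) (O(C) = 1/(C + 25/4) = 1/(25/4 + C))
(-116 + O(S(l)))² = (-116 + 4/(25 + 4/(2 + 4)))² = (-116 + 4/(25 + 4/6))² = (-116 + 4/(25 + 4*(⅙)))² = (-116 + 4/(25 + ⅔))² = (-116 + 4/(77/3))² = (-116 + 4*(3/77))² = (-116 + 12/77)² = (-8920/77)² = 79566400/5929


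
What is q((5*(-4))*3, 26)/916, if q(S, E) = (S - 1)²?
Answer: 3721/916 ≈ 4.0622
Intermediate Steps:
q(S, E) = (-1 + S)²
q((5*(-4))*3, 26)/916 = (-1 + (5*(-4))*3)²/916 = (-1 - 20*3)²*(1/916) = (-1 - 60)²*(1/916) = (-61)²*(1/916) = 3721*(1/916) = 3721/916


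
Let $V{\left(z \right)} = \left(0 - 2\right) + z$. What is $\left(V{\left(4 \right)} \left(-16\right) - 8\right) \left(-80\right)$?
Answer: $3200$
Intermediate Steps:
$V{\left(z \right)} = -2 + z$
$\left(V{\left(4 \right)} \left(-16\right) - 8\right) \left(-80\right) = \left(\left(-2 + 4\right) \left(-16\right) - 8\right) \left(-80\right) = \left(2 \left(-16\right) - 8\right) \left(-80\right) = \left(-32 - 8\right) \left(-80\right) = \left(-40\right) \left(-80\right) = 3200$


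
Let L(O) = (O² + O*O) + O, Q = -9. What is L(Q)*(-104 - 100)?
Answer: -31212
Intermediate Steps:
L(O) = O + 2*O² (L(O) = (O² + O²) + O = 2*O² + O = O + 2*O²)
L(Q)*(-104 - 100) = (-9*(1 + 2*(-9)))*(-104 - 100) = -9*(1 - 18)*(-204) = -9*(-17)*(-204) = 153*(-204) = -31212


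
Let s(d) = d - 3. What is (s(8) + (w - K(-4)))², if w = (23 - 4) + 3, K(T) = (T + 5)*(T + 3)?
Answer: 784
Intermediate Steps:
s(d) = -3 + d
K(T) = (3 + T)*(5 + T) (K(T) = (5 + T)*(3 + T) = (3 + T)*(5 + T))
w = 22 (w = 19 + 3 = 22)
(s(8) + (w - K(-4)))² = ((-3 + 8) + (22 - (15 + (-4)² + 8*(-4))))² = (5 + (22 - (15 + 16 - 32)))² = (5 + (22 - 1*(-1)))² = (5 + (22 + 1))² = (5 + 23)² = 28² = 784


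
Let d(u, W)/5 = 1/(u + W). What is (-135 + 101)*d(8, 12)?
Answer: -17/2 ≈ -8.5000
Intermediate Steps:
d(u, W) = 5/(W + u) (d(u, W) = 5/(u + W) = 5/(W + u))
(-135 + 101)*d(8, 12) = (-135 + 101)*(5/(12 + 8)) = -170/20 = -34*¼ = -17/2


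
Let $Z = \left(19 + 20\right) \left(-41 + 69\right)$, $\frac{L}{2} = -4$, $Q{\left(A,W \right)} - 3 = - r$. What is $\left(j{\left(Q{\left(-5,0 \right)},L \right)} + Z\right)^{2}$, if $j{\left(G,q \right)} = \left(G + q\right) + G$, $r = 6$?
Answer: $1162084$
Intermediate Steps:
$Q{\left(A,W \right)} = -3$ ($Q{\left(A,W \right)} = 3 - 6 = -3$)
$L = -8$ ($L = 2 \left(-4\right) = -8$)
$j{\left(G,q \right)} = q + 2 G$
$Z = 1092$ ($Z = 39 \cdot 28 = 1092$)
$\left(j{\left(Q{\left(-5,0 \right)},L \right)} + Z\right)^{2} = \left(\left(-8 + 2 \left(-3\right)\right) + 1092\right)^{2} = \left(\left(-8 - 6\right) + 1092\right)^{2} = \left(-14 + 1092\right)^{2} = 1078^{2} = 1162084$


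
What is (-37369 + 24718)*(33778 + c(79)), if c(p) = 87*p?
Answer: -514275801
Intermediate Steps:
(-37369 + 24718)*(33778 + c(79)) = (-37369 + 24718)*(33778 + 87*79) = -12651*(33778 + 6873) = -12651*40651 = -514275801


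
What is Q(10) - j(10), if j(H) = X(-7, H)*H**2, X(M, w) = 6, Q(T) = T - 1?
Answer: -591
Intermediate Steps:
Q(T) = -1 + T
j(H) = 6*H**2
Q(10) - j(10) = (-1 + 10) - 6*10**2 = 9 - 6*100 = 9 - 1*600 = 9 - 600 = -591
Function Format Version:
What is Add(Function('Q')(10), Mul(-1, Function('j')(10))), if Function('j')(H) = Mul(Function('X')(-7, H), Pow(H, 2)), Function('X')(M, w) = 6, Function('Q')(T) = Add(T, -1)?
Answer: -591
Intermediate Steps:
Function('Q')(T) = Add(-1, T)
Function('j')(H) = Mul(6, Pow(H, 2))
Add(Function('Q')(10), Mul(-1, Function('j')(10))) = Add(Add(-1, 10), Mul(-1, Mul(6, Pow(10, 2)))) = Add(9, Mul(-1, Mul(6, 100))) = Add(9, Mul(-1, 600)) = Add(9, -600) = -591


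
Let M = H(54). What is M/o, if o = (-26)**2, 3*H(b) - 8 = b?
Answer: 31/1014 ≈ 0.030572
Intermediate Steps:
H(b) = 8/3 + b/3
M = 62/3 (M = 8/3 + (1/3)*54 = 8/3 + 18 = 62/3 ≈ 20.667)
o = 676
M/o = (62/3)/676 = (62/3)*(1/676) = 31/1014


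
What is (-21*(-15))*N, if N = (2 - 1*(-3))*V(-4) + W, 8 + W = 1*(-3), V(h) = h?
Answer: -9765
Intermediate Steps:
W = -11 (W = -8 + 1*(-3) = -8 - 3 = -11)
N = -31 (N = (2 - 1*(-3))*(-4) - 11 = (2 + 3)*(-4) - 11 = 5*(-4) - 11 = -20 - 11 = -31)
(-21*(-15))*N = -21*(-15)*(-31) = 315*(-31) = -9765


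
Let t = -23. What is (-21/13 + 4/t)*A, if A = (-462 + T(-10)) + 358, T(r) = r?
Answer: 60990/299 ≈ 203.98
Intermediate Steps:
A = -114 (A = (-462 - 10) + 358 = -472 + 358 = -114)
(-21/13 + 4/t)*A = (-21/13 + 4/(-23))*(-114) = (-21*1/13 + 4*(-1/23))*(-114) = (-21/13 - 4/23)*(-114) = -535/299*(-114) = 60990/299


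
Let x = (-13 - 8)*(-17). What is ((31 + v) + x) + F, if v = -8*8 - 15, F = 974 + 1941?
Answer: 3224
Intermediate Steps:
F = 2915
x = 357 (x = -21*(-17) = 357)
v = -79 (v = -64 - 15 = -79)
((31 + v) + x) + F = ((31 - 79) + 357) + 2915 = (-48 + 357) + 2915 = 309 + 2915 = 3224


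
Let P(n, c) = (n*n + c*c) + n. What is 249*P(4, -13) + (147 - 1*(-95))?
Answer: 47303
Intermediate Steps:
P(n, c) = n + c**2 + n**2 (P(n, c) = (n**2 + c**2) + n = (c**2 + n**2) + n = n + c**2 + n**2)
249*P(4, -13) + (147 - 1*(-95)) = 249*(4 + (-13)**2 + 4**2) + (147 - 1*(-95)) = 249*(4 + 169 + 16) + (147 + 95) = 249*189 + 242 = 47061 + 242 = 47303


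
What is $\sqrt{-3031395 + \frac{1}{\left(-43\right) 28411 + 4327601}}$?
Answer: $\frac{i \sqrt{7310806789019591438}}{1552964} \approx 1741.1 i$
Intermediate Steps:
$\sqrt{-3031395 + \frac{1}{\left(-43\right) 28411 + 4327601}} = \sqrt{-3031395 + \frac{1}{-1221673 + 4327601}} = \sqrt{-3031395 + \frac{1}{3105928}} = \sqrt{- \frac{9415294609559}{3105928}} = \frac{i \sqrt{7310806789019591438}}{1552964}$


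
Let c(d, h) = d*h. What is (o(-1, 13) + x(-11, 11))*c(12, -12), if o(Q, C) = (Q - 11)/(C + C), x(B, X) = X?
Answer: -19728/13 ≈ -1517.5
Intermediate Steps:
o(Q, C) = (-11 + Q)/(2*C) (o(Q, C) = (-11 + Q)/((2*C)) = (-11 + Q)*(1/(2*C)) = (-11 + Q)/(2*C))
(o(-1, 13) + x(-11, 11))*c(12, -12) = ((1/2)*(-11 - 1)/13 + 11)*(12*(-12)) = ((1/2)*(1/13)*(-12) + 11)*(-144) = (-6/13 + 11)*(-144) = (137/13)*(-144) = -19728/13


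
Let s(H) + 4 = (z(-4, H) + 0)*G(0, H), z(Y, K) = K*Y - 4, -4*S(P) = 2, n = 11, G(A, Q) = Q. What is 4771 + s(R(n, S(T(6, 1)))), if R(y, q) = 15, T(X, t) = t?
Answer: 3807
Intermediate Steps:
S(P) = -½ (S(P) = -¼*2 = -½)
z(Y, K) = -4 + K*Y
s(H) = -4 + H*(-4 - 4*H) (s(H) = -4 + ((-4 + H*(-4)) + 0)*H = -4 + ((-4 - 4*H) + 0)*H = -4 + (-4 - 4*H)*H = -4 + H*(-4 - 4*H))
4771 + s(R(n, S(T(6, 1)))) = 4771 + (-4 + 4*15*(-1 - 1*15)) = 4771 + (-4 + 4*15*(-1 - 15)) = 4771 + (-4 + 4*15*(-16)) = 4771 + (-4 - 960) = 4771 - 964 = 3807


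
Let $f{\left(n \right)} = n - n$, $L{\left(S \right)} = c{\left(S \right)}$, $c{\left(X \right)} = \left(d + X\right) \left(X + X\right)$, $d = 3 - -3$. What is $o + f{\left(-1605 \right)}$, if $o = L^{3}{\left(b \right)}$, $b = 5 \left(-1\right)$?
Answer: $-1000$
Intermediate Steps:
$d = 6$ ($d = 3 + 3 = 6$)
$b = -5$
$c{\left(X \right)} = 2 X \left(6 + X\right)$ ($c{\left(X \right)} = \left(6 + X\right) \left(X + X\right) = \left(6 + X\right) 2 X = 2 X \left(6 + X\right)$)
$L{\left(S \right)} = 2 S \left(6 + S\right)$
$f{\left(n \right)} = 0$
$o = -1000$ ($o = \left(2 \left(-5\right) \left(6 - 5\right)\right)^{3} = \left(2 \left(-5\right) 1\right)^{3} = \left(-10\right)^{3} = -1000$)
$o + f{\left(-1605 \right)} = -1000 + 0 = -1000$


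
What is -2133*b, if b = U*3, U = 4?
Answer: -25596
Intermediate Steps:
b = 12 (b = 4*3 = 12)
-2133*b = -2133*12 = -25596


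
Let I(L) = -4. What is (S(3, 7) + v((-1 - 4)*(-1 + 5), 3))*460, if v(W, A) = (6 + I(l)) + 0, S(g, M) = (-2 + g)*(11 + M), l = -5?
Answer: 9200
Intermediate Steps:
v(W, A) = 2 (v(W, A) = (6 - 4) + 0 = 2 + 0 = 2)
(S(3, 7) + v((-1 - 4)*(-1 + 5), 3))*460 = ((-22 - 2*7 + 11*3 + 7*3) + 2)*460 = ((-22 - 14 + 33 + 21) + 2)*460 = (18 + 2)*460 = 20*460 = 9200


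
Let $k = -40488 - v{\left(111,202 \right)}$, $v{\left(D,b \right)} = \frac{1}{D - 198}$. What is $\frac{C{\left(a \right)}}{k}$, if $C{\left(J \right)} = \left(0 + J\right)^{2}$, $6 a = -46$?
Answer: $- \frac{15341}{10567365} \approx -0.0014517$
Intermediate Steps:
$v{\left(D,b \right)} = \frac{1}{-198 + D}$
$a = - \frac{23}{3}$ ($a = \frac{1}{6} \left(-46\right) = - \frac{23}{3} \approx -7.6667$)
$k = - \frac{3522455}{87}$ ($k = -40488 - \frac{1}{-198 + 111} = -40488 - \frac{1}{-87} = -40488 - - \frac{1}{87} = -40488 + \frac{1}{87} = - \frac{3522455}{87} \approx -40488.0$)
$C{\left(J \right)} = J^{2}$
$\frac{C{\left(a \right)}}{k} = \frac{\left(- \frac{23}{3}\right)^{2}}{- \frac{3522455}{87}} = \frac{529}{9} \left(- \frac{87}{3522455}\right) = - \frac{15341}{10567365}$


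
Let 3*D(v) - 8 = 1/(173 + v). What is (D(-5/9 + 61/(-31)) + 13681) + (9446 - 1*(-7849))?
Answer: 4420315247/142689 ≈ 30979.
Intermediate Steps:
D(v) = 8/3 + 1/(3*(173 + v))
(D(-5/9 + 61/(-31)) + 13681) + (9446 - 1*(-7849)) = ((1385 + 8*(-5/9 + 61/(-31)))/(3*(173 + (-5/9 + 61/(-31)))) + 13681) + (9446 - 1*(-7849)) = ((1385 + 8*(-5*⅑ + 61*(-1/31)))/(3*(173 + (-5*⅑ + 61*(-1/31)))) + 13681) + (9446 + 7849) = ((1385 + 8*(-5/9 - 61/31))/(3*(173 + (-5/9 - 61/31))) + 13681) + 17295 = ((1385 + 8*(-704/279))/(3*(173 - 704/279)) + 13681) + 17295 = ((1385 - 5632/279)/(3*(47563/279)) + 13681) + 17295 = ((⅓)*(279/47563)*(380783/279) + 13681) + 17295 = (380783/142689 + 13681) + 17295 = 1952508992/142689 + 17295 = 4420315247/142689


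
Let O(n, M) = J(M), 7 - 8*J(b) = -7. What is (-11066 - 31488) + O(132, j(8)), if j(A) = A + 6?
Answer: -170209/4 ≈ -42552.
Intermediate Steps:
j(A) = 6 + A
J(b) = 7/4 (J(b) = 7/8 - 1/8*(-7) = 7/8 + 7/8 = 7/4)
O(n, M) = 7/4
(-11066 - 31488) + O(132, j(8)) = (-11066 - 31488) + 7/4 = -42554 + 7/4 = -170209/4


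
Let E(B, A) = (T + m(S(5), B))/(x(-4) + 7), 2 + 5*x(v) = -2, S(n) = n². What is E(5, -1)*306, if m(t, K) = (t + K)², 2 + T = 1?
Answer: 44370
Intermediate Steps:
x(v) = -⅘ (x(v) = -⅖ + (⅕)*(-2) = -⅖ - ⅖ = -⅘)
T = -1 (T = -2 + 1 = -1)
m(t, K) = (K + t)²
E(B, A) = -5/31 + 5*(25 + B)²/31 (E(B, A) = (-1 + (B + 5²)²)/(-⅘ + 7) = (-1 + (B + 25)²)/(31/5) = (-1 + (25 + B)²)*(5/31) = -5/31 + 5*(25 + B)²/31)
E(5, -1)*306 = (-5/31 + 5*(25 + 5)²/31)*306 = (-5/31 + (5/31)*30²)*306 = (-5/31 + (5/31)*900)*306 = (-5/31 + 4500/31)*306 = 145*306 = 44370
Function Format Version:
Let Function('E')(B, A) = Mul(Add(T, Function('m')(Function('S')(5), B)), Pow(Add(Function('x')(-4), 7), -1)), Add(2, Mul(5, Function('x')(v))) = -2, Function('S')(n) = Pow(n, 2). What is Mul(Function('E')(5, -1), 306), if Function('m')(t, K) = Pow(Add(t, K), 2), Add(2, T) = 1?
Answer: 44370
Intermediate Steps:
Function('x')(v) = Rational(-4, 5) (Function('x')(v) = Add(Rational(-2, 5), Mul(Rational(1, 5), -2)) = Add(Rational(-2, 5), Rational(-2, 5)) = Rational(-4, 5))
T = -1 (T = Add(-2, 1) = -1)
Function('m')(t, K) = Pow(Add(K, t), 2)
Function('E')(B, A) = Add(Rational(-5, 31), Mul(Rational(5, 31), Pow(Add(25, B), 2))) (Function('E')(B, A) = Mul(Add(-1, Pow(Add(B, Pow(5, 2)), 2)), Pow(Add(Rational(-4, 5), 7), -1)) = Mul(Add(-1, Pow(Add(B, 25), 2)), Pow(Rational(31, 5), -1)) = Mul(Add(-1, Pow(Add(25, B), 2)), Rational(5, 31)) = Add(Rational(-5, 31), Mul(Rational(5, 31), Pow(Add(25, B), 2))))
Mul(Function('E')(5, -1), 306) = Mul(Add(Rational(-5, 31), Mul(Rational(5, 31), Pow(Add(25, 5), 2))), 306) = Mul(Add(Rational(-5, 31), Mul(Rational(5, 31), Pow(30, 2))), 306) = Mul(Add(Rational(-5, 31), Mul(Rational(5, 31), 900)), 306) = Mul(Add(Rational(-5, 31), Rational(4500, 31)), 306) = Mul(145, 306) = 44370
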